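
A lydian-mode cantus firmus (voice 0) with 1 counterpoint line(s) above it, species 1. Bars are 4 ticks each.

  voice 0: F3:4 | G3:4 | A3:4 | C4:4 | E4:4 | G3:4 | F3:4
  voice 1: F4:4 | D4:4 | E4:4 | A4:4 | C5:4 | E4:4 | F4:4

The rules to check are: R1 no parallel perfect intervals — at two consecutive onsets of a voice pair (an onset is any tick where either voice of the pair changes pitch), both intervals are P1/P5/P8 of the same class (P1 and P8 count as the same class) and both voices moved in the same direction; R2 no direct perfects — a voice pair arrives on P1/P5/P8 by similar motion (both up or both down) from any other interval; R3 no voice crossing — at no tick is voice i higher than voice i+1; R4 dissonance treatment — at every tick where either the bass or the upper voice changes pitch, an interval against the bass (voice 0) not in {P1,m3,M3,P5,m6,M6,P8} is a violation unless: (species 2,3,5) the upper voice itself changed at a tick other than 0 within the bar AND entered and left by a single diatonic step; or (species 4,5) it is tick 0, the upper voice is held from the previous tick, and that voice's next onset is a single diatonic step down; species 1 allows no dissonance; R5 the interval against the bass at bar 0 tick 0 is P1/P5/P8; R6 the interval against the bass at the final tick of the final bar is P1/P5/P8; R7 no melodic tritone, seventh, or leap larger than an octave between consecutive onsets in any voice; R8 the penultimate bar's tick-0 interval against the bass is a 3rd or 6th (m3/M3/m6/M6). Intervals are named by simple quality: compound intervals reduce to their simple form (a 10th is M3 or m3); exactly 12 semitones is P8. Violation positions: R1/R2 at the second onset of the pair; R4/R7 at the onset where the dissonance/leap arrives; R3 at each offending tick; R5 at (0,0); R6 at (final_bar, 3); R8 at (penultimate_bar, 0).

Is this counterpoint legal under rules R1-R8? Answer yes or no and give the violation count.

bar 0: v0=F3 v1=F4 (P8)
bar 1: v0=G3 v1=D4 (P5)
bar 2: v0=A3 v1=E4 (P5)
bar 3: v0=C4 v1=A4 (M6)
bar 4: v0=E4 v1=C5 (m6)
bar 5: v0=G3 v1=E4 (M6)
bar 6: v0=F3 v1=F4 (P8)
  R1 @ bar2.0: G3/D4 P5 -> A3/E4 P5 similar

No (1 violations)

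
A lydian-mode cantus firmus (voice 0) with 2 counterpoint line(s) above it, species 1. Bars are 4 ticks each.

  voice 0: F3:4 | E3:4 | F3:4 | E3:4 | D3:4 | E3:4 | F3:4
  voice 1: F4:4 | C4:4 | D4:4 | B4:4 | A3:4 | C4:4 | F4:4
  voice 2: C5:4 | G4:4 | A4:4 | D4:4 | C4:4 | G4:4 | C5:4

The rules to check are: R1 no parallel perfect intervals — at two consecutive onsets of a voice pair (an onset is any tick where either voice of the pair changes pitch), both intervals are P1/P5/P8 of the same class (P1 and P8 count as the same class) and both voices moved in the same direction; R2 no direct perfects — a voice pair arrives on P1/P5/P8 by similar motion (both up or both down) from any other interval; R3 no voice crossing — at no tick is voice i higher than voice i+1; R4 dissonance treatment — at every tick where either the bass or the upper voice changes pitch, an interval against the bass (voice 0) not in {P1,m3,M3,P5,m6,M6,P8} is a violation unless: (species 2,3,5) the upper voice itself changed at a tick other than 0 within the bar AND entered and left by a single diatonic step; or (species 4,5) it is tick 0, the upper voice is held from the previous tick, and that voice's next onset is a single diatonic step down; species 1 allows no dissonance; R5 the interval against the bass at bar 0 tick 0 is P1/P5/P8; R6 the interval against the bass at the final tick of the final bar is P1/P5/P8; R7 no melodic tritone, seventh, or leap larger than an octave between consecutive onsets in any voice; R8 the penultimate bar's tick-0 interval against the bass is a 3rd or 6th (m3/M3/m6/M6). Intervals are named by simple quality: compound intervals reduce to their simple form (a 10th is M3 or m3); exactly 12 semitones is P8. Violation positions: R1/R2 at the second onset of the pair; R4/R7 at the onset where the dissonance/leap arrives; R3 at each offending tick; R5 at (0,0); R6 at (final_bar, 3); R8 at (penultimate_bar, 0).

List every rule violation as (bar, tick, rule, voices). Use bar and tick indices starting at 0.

bar 0: v0=F3 v1=F4 v2=C5 downbeat P5
bar 1: v0=E3 v1=C4 v2=G4 downbeat m3
bar 2: v0=F3 v1=D4 v2=A4 downbeat M3
bar 3: v0=E3 v1=B4 v2=D4 downbeat m7
bar 4: v0=D3 v1=A3 v2=C4 downbeat m7
bar 5: v0=E3 v1=C4 v2=G4 downbeat m3
bar 6: v0=F3 v1=F4 v2=C5 downbeat P5
  -> R1 @ bar 1 tick 0 v(1, 2): F4/C5 P5 -> C4/G4 P5 similar
  -> R1 @ bar 2 tick 0 v(1, 2): C4/G4 P5 -> D4/A4 P5 similar
  -> R3 @ bar 3 tick 0 v(1, 2): B4 above D4
  -> R4 @ bar 3 tick 0 v(0, 2): E3/D4 m7 untreated
  -> R3 @ bar 3 tick 1 v(1, 2): B4 above D4
  -> R3 @ bar 3 tick 2 v(1, 2): B4 above D4
  -> R3 @ bar 3 tick 3 v(1, 2): B4 above D4
  -> R1 @ bar 4 tick 0 v(0, 1): E3/B4 P5 -> D3/A3 P5 similar
  -> R4 @ bar 4 tick 0 v(0, 2): D3/C4 m7 untreated
  -> R7 @ bar 4 tick 0 v(1,): B4->A3 leap 14st
  -> R2 @ bar 5 tick 0 v(1, 2): A3/C4 m3 -> C4/G4 P5 similar
  -> R1 @ bar 6 tick 0 v(1, 2): C4/G4 P5 -> F4/C5 P5 similar
  -> R2 @ bar 6 tick 0 v(0, 1): E3/C4 m6 -> F3/F4 P8 similar
  -> R2 @ bar 6 tick 0 v(0, 2): E3/G4 m3 -> F3/C5 P5 similar

(1, 0, R1, (1, 2))
(2, 0, R1, (1, 2))
(3, 0, R3, (1, 2))
(3, 0, R4, (0, 2))
(3, 1, R3, (1, 2))
(3, 2, R3, (1, 2))
(3, 3, R3, (1, 2))
(4, 0, R1, (0, 1))
(4, 0, R4, (0, 2))
(4, 0, R7, (1,))
(5, 0, R2, (1, 2))
(6, 0, R1, (1, 2))
(6, 0, R2, (0, 1))
(6, 0, R2, (0, 2))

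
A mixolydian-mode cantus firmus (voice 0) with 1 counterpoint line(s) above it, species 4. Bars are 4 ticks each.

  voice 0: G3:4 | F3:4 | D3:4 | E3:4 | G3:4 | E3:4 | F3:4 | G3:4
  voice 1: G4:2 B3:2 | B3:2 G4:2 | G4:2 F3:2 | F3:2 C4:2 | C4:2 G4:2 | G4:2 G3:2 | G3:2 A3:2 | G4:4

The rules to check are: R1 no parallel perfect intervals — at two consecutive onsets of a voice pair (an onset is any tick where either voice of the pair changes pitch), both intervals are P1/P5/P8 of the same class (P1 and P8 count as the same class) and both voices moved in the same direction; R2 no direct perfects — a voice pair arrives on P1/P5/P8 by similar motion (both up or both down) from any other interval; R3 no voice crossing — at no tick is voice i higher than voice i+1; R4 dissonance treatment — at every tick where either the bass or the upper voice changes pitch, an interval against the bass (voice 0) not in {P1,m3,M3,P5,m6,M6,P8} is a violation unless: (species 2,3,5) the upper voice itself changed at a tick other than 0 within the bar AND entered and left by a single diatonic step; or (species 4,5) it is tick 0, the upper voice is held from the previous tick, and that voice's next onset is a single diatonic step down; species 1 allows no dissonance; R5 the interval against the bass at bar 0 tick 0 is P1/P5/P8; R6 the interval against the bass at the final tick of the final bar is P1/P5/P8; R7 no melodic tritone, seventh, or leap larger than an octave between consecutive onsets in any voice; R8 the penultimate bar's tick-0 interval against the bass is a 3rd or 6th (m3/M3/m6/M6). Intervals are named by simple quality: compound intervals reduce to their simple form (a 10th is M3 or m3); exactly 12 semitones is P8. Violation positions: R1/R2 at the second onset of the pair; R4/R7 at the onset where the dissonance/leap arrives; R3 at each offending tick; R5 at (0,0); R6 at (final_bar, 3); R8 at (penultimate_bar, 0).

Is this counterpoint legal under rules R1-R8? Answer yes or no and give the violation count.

No (10 violations)

bar 0: v0=G3 v1=G4 (P8)
bar 1: v0=F3 v1=B3 (TT)
bar 2: v0=D3 v1=G4 (P4)
bar 3: v0=E3 v1=F3 (m2)
bar 4: v0=G3 v1=C4 (P4)
bar 5: v0=E3 v1=G4 (m3)
bar 6: v0=F3 v1=G3 (M2)
bar 7: v0=G3 v1=G4 (P8)
  R4 @ bar1.0: F3/B3 TT untreated
  R4 @ bar1.2: F3/G4 M2 untreated
  R4 @ bar2.0: D3/G4 P4 untreated
  R7 @ bar2.2: G4->F3 leap 14st
  R4 @ bar3.0: E3/F3 m2 untreated
  R4 @ bar4.0: G3/C4 P4 untreated
  R4 @ bar6.0: F3/G3 M2 untreated
  R8 @ bar6.0: penult M2 not 3rd/6th
  R2 @ bar7.0: F3/A3 M3 -> G3/G4 P8 similar
  R7 @ bar7.0: A3->G4 leap 10st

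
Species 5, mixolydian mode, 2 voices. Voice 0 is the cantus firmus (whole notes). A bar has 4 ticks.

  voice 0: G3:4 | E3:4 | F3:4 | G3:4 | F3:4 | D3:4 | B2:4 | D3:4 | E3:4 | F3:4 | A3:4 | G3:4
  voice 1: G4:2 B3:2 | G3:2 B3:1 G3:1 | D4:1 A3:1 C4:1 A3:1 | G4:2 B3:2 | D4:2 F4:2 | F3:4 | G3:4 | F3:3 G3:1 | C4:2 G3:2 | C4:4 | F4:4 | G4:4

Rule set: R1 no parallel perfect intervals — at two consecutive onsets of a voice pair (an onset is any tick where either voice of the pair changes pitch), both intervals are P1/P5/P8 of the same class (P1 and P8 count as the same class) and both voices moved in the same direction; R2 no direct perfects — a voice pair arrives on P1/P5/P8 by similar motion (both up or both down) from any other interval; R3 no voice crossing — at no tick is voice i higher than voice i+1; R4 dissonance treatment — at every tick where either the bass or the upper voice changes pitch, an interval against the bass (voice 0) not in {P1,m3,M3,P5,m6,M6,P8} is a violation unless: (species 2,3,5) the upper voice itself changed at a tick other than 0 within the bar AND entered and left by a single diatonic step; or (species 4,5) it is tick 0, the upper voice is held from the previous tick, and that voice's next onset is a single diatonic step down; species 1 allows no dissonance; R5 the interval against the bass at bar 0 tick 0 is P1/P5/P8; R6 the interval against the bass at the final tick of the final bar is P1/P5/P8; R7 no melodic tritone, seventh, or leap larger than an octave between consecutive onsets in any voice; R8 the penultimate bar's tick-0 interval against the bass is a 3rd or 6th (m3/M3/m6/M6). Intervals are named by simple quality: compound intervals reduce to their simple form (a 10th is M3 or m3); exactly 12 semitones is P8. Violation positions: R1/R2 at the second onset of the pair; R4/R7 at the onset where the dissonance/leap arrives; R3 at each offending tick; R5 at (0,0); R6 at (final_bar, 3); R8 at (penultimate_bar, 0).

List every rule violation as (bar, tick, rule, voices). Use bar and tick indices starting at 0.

bar 0: v0=G3 v1=G4 downbeat P8
bar 1: v0=E3 v1=G3 downbeat m3
bar 2: v0=F3 v1=D4 downbeat M6
bar 3: v0=G3 v1=G4 downbeat P8
bar 4: v0=F3 v1=D4 downbeat M6
bar 5: v0=D3 v1=F3 downbeat m3
bar 6: v0=B2 v1=G3 downbeat m6
bar 7: v0=D3 v1=F3 downbeat m3
bar 8: v0=E3 v1=C4 downbeat m6
bar 9: v0=F3 v1=C4 downbeat P5
bar 10: v0=A3 v1=F4 downbeat m6
bar 11: v0=G3 v1=G4 downbeat P8
  -> R2 @ bar 3 tick 0 v(0, 1): F3/A3 M3 -> G3/G4 P8 similar
  -> R7 @ bar 3 tick 0 v(1,): A3->G4 leap 10st
  -> R4 @ bar 7 tick 3 v(0, 1): D3/G3 P4 untreated
  -> R2 @ bar 9 tick 0 v(0, 1): E3/G3 m3 -> F3/C4 P5 similar

(3, 0, R2, (0, 1))
(3, 0, R7, (1,))
(7, 3, R4, (0, 1))
(9, 0, R2, (0, 1))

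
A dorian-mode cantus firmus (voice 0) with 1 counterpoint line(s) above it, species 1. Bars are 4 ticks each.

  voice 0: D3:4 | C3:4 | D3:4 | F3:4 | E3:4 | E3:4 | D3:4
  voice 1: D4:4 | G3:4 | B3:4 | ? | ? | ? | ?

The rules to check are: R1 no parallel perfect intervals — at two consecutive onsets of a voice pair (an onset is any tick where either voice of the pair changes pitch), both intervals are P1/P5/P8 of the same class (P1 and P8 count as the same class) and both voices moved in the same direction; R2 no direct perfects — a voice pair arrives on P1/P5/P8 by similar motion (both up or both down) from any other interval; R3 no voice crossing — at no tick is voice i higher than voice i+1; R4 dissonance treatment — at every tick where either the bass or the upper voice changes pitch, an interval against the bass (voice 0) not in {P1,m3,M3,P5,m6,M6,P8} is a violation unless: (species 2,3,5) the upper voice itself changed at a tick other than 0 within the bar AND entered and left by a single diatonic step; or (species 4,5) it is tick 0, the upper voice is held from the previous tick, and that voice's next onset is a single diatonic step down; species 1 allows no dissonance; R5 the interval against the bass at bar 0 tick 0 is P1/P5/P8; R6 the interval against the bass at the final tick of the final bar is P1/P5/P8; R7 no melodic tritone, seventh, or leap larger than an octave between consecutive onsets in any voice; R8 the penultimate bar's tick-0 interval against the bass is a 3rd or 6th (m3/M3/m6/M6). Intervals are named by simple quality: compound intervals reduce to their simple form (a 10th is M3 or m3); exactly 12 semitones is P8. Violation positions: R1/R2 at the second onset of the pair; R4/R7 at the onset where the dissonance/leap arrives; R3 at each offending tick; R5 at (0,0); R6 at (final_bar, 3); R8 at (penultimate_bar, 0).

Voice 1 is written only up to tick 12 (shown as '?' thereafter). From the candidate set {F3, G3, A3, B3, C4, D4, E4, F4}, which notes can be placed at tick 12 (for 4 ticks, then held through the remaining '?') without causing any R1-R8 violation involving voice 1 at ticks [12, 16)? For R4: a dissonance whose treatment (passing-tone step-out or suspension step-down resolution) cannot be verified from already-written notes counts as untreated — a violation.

F3: violates R7
G3: violates R4
A3: legal
B3: violates R4
C4: violates R2
D4: legal
E4: violates R4
F4: violates R2,R7

{A3, D4}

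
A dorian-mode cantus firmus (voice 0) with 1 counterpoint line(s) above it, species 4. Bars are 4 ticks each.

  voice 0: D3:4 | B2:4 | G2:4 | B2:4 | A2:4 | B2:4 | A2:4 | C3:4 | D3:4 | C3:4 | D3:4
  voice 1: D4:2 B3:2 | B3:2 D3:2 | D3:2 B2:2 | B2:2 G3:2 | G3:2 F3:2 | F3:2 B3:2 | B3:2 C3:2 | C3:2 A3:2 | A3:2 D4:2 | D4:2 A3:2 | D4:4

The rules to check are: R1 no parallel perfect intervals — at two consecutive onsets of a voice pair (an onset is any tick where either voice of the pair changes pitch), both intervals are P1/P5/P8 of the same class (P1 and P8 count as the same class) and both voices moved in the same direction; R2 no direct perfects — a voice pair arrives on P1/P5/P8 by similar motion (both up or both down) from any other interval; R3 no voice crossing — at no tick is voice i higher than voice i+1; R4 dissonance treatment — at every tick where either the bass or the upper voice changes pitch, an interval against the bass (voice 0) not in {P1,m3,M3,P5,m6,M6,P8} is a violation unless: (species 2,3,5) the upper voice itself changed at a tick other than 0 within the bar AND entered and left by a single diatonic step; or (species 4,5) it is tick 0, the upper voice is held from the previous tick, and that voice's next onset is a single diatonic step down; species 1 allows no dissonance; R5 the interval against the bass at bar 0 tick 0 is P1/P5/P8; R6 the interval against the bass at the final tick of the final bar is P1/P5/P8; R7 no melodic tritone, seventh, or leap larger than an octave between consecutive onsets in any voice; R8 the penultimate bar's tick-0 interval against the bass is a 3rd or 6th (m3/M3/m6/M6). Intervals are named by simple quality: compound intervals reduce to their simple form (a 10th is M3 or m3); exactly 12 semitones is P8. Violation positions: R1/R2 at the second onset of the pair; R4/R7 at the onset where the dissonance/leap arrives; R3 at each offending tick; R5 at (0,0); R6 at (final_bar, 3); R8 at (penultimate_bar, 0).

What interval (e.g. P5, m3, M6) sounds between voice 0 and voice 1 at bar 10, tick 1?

P8

voice 0=D3 voice 1=D4 -> P8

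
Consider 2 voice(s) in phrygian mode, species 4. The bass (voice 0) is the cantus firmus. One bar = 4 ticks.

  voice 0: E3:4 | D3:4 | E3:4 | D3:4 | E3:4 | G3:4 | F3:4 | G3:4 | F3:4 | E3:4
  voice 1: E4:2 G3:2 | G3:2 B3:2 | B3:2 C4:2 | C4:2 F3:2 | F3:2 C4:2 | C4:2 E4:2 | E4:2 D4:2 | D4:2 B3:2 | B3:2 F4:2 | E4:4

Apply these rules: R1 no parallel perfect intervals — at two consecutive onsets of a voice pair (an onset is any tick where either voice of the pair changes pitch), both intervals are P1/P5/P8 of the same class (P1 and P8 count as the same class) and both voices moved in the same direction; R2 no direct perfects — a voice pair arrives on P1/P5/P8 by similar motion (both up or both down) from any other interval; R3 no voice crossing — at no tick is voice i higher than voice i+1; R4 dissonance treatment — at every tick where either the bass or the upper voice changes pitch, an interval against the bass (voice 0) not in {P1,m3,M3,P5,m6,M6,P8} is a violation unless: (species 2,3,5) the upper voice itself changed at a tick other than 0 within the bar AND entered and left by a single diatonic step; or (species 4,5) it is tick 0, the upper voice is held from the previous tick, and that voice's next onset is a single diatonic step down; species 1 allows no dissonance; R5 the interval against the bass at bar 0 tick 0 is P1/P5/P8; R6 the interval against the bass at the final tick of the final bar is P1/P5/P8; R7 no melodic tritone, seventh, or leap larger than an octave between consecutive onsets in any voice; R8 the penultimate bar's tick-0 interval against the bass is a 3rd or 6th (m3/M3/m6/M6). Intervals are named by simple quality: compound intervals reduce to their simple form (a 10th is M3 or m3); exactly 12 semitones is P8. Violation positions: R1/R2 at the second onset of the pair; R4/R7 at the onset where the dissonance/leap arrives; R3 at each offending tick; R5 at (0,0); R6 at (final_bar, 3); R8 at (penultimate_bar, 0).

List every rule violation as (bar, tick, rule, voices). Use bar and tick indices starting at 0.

bar 0: v0=E3 v1=E4 downbeat P8
bar 1: v0=D3 v1=G3 downbeat P4
bar 2: v0=E3 v1=B3 downbeat P5
bar 3: v0=D3 v1=C4 downbeat m7
bar 4: v0=E3 v1=F3 downbeat m2
bar 5: v0=G3 v1=C4 downbeat P4
bar 6: v0=F3 v1=E4 downbeat M7
bar 7: v0=G3 v1=D4 downbeat P5
bar 8: v0=F3 v1=B3 downbeat TT
bar 9: v0=E3 v1=E4 downbeat P8
  -> R4 @ bar 1 tick 0 v(0, 1): D3/G3 P4 untreated
  -> R4 @ bar 3 tick 0 v(0, 1): D3/C4 m7 untreated
  -> R4 @ bar 4 tick 0 v(0, 1): E3/F3 m2 untreated
  -> R4 @ bar 5 tick 0 v(0, 1): G3/C4 P4 untreated
  -> R4 @ bar 8 tick 0 v(0, 1): F3/B3 TT untreated
  -> R8 @ bar 8 tick 0 v(0, 1): penult TT not 3rd/6th
  -> R7 @ bar 8 tick 2 v(1,): B3->F4 leap 6st
  -> R1 @ bar 9 tick 0 v(0, 1): F3/F4 P8 -> E3/E4 P8 similar

(1, 0, R4, (0, 1))
(3, 0, R4, (0, 1))
(4, 0, R4, (0, 1))
(5, 0, R4, (0, 1))
(8, 0, R4, (0, 1))
(8, 0, R8, (0, 1))
(8, 2, R7, (1,))
(9, 0, R1, (0, 1))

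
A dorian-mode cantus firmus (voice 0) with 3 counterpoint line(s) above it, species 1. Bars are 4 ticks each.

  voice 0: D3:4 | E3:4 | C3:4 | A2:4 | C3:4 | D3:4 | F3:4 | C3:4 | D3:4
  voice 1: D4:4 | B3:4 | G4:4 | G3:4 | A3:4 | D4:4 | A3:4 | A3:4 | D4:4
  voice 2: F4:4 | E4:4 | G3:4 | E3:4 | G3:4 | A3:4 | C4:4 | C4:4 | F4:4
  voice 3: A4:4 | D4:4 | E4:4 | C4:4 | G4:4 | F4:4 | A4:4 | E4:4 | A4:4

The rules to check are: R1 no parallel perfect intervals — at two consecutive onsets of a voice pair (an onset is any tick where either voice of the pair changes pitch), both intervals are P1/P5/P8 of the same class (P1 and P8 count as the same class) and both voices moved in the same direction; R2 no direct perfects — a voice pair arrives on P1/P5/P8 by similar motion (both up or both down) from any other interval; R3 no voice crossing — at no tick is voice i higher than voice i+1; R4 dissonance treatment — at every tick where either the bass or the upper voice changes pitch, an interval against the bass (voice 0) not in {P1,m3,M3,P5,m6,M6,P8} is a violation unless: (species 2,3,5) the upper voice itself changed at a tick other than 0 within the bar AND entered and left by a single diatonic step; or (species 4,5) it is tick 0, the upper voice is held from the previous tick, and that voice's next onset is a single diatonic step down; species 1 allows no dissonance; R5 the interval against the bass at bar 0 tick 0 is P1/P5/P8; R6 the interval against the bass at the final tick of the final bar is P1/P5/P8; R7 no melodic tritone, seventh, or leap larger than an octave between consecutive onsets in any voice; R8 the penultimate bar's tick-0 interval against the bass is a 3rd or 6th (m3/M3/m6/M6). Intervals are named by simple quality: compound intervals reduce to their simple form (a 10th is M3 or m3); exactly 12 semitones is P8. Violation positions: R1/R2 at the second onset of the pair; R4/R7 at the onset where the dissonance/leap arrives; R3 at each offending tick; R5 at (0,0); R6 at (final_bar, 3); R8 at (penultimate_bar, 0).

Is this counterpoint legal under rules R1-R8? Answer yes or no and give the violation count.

No (36 violations)

bar 0: v0=D3 v1=D4 v2=F4 v3=A4 (P5)
bar 1: v0=E3 v1=B3 v2=E4 v3=D4 (m7)
bar 2: v0=C3 v1=G4 v2=G3 v3=E4 (M3)
bar 3: v0=A2 v1=G3 v2=E3 v3=C4 (m3)
bar 4: v0=C3 v1=A3 v2=G3 v3=G4 (P5)
bar 5: v0=D3 v1=D4 v2=A3 v3=F4 (m3)
bar 6: v0=F3 v1=A3 v2=C4 v3=A4 (M3)
bar 7: v0=C3 v1=A3 v2=C4 v3=E4 (M3)
bar 8: v0=D3 v1=D4 v2=F4 v3=A4 (P5)
  R5 @ bar0.0: opens on m3
  R3 @ bar1.0: E4 above D4
  R4 @ bar1.0: E3/D4 m7 untreated
  R3 @ bar1.1: E4 above D4
  R3 @ bar1.2: E4 above D4
  R3 @ bar1.3: E4 above D4
  R2 @ bar2.0: E3/E4 P8 -> C3/G3 P5 similar
  R3 @ bar2.0: G4 above G3
  R3 @ bar2.1: G4 above G3
  R3 @ bar2.2: G4 above G3
  R3 @ bar2.3: G4 above G3
  R1 @ bar3.0: C3/G3 P5 -> A2/E3 P5 similar
  R3 @ bar3.0: G3 above E3
  R4 @ bar3.0: A2/G3 m7 untreated
  R3 @ bar3.1: G3 above E3
  R3 @ bar3.2: G3 above E3
  R3 @ bar3.3: G3 above E3
  R1 @ bar4.0: A2/E3 P5 -> C3/G3 P5 similar
  R2 @ bar4.0: A2/C4 m3 -> C3/G4 P5 similar
  R2 @ bar4.0: E3/C4 m6 -> G3/G4 P8 similar
  R3 @ bar4.0: A3 above G3
  R3 @ bar4.1: A3 above G3
  R3 @ bar4.2: A3 above G3
  R3 @ bar4.3: A3 above G3
  R1 @ bar5.0: C3/G3 P5 -> D3/A3 P5 similar
  R2 @ bar5.0: C3/A3 M6 -> D3/D4 P8 similar
  R3 @ bar5.0: D4 above A3
  R3 @ bar5.1: D4 above A3
  R3 @ bar5.2: D4 above A3
  R3 @ bar5.3: D4 above A3
  R1 @ bar6.0: D3/A3 P5 -> F3/C4 P5 similar
  R8 @ bar7.0: penult P8 not 3rd/6th
  R1 @ bar8.0: A3/E4 P5 -> D4/A4 P5 similar
  R2 @ bar8.0: C3/A3 M6 -> D3/D4 P8 similar
  R2 @ bar8.0: C3/E4 M3 -> D3/A4 P5 similar
  R6 @ bar8.3: closes on m3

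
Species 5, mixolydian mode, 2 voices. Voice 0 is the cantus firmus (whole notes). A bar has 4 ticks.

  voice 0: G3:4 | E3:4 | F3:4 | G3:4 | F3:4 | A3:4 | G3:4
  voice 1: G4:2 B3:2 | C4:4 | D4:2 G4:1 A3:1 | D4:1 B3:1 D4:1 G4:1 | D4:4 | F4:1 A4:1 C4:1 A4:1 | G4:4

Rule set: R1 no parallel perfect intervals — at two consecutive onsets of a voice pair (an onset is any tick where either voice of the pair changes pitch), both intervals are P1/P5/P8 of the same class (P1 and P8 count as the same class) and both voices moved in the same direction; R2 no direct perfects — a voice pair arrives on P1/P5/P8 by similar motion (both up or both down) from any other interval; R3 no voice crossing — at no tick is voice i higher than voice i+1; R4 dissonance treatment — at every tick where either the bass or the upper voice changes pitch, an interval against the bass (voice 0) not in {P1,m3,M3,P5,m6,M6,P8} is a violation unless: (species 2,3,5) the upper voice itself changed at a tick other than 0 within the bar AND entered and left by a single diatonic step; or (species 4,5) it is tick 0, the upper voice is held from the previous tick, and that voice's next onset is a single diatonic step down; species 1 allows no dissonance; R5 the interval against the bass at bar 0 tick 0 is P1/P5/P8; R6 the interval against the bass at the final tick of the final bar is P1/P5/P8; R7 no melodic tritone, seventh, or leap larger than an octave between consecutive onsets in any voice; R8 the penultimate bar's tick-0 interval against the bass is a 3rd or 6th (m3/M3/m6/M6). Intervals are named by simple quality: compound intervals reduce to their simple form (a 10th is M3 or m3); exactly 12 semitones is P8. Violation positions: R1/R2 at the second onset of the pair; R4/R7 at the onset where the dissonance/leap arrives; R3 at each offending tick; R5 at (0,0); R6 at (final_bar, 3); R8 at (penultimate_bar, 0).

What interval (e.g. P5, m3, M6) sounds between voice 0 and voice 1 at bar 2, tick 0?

M6

voice 0=F3 voice 1=D4 -> M6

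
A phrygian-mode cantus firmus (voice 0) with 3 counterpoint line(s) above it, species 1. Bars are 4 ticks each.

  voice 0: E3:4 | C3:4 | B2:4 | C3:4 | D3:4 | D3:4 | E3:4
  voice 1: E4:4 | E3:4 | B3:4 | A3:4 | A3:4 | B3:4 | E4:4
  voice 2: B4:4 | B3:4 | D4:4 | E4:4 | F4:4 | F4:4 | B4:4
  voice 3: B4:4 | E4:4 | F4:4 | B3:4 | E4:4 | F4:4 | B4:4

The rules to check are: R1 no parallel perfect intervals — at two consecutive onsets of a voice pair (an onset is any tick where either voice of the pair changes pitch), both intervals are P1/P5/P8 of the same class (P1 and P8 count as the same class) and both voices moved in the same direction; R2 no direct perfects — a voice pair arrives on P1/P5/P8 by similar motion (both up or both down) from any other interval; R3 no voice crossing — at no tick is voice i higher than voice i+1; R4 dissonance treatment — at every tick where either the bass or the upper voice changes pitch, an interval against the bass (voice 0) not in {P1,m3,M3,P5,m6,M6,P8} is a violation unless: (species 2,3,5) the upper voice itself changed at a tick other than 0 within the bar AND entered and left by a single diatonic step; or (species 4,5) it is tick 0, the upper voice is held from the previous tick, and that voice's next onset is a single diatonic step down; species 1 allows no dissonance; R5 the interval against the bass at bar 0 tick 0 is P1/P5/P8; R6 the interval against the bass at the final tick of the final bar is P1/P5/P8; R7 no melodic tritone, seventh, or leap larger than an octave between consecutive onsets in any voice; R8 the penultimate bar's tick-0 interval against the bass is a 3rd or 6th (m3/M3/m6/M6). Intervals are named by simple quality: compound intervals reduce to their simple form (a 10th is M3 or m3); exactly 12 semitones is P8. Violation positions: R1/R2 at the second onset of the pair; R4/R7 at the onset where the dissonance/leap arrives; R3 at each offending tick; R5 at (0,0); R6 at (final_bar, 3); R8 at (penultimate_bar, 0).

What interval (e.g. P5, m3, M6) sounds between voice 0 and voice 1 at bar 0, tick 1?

voice 0=E3 voice 1=E4 -> P8

P8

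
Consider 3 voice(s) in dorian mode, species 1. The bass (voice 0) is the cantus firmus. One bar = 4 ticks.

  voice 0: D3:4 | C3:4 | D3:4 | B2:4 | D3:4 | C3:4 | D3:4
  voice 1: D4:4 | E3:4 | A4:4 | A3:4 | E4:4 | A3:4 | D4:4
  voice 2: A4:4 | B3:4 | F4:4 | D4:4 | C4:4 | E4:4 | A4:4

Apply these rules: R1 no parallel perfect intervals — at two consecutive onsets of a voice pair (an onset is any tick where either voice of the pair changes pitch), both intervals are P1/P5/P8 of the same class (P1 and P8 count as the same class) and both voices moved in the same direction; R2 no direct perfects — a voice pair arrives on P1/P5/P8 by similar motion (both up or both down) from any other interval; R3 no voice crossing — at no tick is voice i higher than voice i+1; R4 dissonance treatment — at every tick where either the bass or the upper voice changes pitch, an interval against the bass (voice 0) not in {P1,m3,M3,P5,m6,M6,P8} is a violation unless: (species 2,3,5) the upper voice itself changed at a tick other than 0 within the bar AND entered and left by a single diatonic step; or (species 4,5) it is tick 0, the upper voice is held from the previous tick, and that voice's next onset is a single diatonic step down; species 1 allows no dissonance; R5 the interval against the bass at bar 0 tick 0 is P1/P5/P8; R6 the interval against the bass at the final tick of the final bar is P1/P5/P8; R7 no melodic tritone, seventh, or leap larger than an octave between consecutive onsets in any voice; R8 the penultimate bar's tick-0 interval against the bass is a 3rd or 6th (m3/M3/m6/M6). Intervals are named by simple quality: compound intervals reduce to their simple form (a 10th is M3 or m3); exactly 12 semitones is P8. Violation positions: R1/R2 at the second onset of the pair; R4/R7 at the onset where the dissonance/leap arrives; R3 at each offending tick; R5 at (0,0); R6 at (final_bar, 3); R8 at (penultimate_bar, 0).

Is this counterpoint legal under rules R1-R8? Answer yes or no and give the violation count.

No (21 violations)

bar 0: v0=D3 v1=D4 v2=A4 (P5)
bar 1: v0=C3 v1=E3 v2=B3 (M7)
bar 2: v0=D3 v1=A4 v2=F4 (m3)
bar 3: v0=B2 v1=A3 v2=D4 (m3)
bar 4: v0=D3 v1=E4 v2=C4 (m7)
bar 5: v0=C3 v1=A3 v2=E4 (M3)
bar 6: v0=D3 v1=D4 v2=A4 (P5)
  R1 @ bar1.0: D4/A4 P5 -> E3/B3 P5 similar
  R4 @ bar1.0: C3/B3 M7 untreated
  R7 @ bar1.0: D4->E3 leap 10st
  R7 @ bar1.0: A4->B3 leap 10st
  R2 @ bar2.0: C3/E3 M3 -> D3/A4 P5 similar
  R3 @ bar2.0: A4 above F4
  R7 @ bar2.0: E3->A4 leap 17st
  R7 @ bar2.0: B3->F4 leap 6st
  R3 @ bar2.1: A4 above F4
  R3 @ bar2.2: A4 above F4
  R3 @ bar2.3: A4 above F4
  R4 @ bar3.0: B2/A3 m7 untreated
  R3 @ bar4.0: E4 above C4
  R4 @ bar4.0: D3/E4 M2 untreated
  R4 @ bar4.0: D3/C4 m7 untreated
  R3 @ bar4.1: E4 above C4
  R3 @ bar4.2: E4 above C4
  R3 @ bar4.3: E4 above C4
  R1 @ bar6.0: A3/E4 P5 -> D4/A4 P5 similar
  R2 @ bar6.0: C3/A3 M6 -> D3/D4 P8 similar
  R2 @ bar6.0: C3/E4 M3 -> D3/A4 P5 similar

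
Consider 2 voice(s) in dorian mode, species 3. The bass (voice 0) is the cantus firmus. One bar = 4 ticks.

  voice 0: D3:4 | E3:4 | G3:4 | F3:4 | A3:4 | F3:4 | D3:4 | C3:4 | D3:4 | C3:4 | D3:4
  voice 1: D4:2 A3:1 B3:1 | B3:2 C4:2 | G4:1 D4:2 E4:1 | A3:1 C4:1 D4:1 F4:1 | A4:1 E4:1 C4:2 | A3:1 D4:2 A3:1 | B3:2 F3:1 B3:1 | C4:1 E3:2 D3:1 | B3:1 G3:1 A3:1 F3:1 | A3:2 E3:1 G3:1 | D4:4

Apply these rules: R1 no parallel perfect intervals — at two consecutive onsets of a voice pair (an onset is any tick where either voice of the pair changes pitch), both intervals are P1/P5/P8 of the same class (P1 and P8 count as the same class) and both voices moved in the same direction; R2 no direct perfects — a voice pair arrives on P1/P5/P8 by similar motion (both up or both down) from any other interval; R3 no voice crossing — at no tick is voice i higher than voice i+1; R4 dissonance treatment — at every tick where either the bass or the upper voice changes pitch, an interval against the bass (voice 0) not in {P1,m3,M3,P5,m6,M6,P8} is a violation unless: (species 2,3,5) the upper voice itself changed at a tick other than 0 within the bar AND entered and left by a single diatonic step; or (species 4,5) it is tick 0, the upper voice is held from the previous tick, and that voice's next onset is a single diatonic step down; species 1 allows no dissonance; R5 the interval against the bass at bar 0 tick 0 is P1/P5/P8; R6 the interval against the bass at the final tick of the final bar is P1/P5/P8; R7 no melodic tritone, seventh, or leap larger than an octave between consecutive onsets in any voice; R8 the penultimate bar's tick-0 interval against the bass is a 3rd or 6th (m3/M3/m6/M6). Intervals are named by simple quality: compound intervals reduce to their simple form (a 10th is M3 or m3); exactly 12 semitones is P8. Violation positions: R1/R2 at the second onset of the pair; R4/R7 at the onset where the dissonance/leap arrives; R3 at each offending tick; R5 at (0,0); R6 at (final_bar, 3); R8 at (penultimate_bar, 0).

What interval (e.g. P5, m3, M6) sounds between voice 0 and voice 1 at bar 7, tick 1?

M3

voice 0=C3 voice 1=E3 -> M3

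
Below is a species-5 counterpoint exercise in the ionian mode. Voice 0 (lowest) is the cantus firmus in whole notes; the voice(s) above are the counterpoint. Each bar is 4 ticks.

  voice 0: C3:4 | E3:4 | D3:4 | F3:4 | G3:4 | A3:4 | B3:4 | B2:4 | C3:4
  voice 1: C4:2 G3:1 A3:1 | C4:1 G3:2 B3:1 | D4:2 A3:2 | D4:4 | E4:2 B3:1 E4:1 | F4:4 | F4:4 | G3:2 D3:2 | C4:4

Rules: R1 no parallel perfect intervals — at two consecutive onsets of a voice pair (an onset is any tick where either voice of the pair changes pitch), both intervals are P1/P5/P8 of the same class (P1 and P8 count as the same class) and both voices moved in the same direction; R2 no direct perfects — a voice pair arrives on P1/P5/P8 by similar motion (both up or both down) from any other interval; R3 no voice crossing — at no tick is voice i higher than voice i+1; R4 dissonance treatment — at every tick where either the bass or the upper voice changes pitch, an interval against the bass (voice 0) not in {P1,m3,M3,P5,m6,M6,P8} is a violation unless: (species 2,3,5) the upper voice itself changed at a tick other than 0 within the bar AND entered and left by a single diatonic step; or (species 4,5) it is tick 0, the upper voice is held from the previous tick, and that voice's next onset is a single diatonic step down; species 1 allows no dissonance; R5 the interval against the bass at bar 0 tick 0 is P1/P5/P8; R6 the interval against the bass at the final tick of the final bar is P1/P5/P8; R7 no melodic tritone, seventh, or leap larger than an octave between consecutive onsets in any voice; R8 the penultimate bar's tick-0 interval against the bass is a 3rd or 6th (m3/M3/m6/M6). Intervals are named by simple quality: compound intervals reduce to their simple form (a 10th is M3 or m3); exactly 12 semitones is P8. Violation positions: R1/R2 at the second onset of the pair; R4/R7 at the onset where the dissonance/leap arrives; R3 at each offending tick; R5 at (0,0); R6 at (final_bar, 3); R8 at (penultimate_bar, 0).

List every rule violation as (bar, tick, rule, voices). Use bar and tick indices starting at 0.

(6, 0, R4, (0, 1))
(7, 0, R7, (1,))
(8, 0, R2, (0, 1))
(8, 0, R7, (1,))

bar 0: v0=C3 v1=C4 downbeat P8
bar 1: v0=E3 v1=C4 downbeat m6
bar 2: v0=D3 v1=D4 downbeat P8
bar 3: v0=F3 v1=D4 downbeat M6
bar 4: v0=G3 v1=E4 downbeat M6
bar 5: v0=A3 v1=F4 downbeat m6
bar 6: v0=B3 v1=F4 downbeat TT
bar 7: v0=B2 v1=G3 downbeat m6
bar 8: v0=C3 v1=C4 downbeat P8
  -> R4 @ bar 6 tick 0 v(0, 1): B3/F4 TT untreated
  -> R7 @ bar 7 tick 0 v(1,): F4->G3 leap 10st
  -> R2 @ bar 8 tick 0 v(0, 1): B2/D3 m3 -> C3/C4 P8 similar
  -> R7 @ bar 8 tick 0 v(1,): D3->C4 leap 10st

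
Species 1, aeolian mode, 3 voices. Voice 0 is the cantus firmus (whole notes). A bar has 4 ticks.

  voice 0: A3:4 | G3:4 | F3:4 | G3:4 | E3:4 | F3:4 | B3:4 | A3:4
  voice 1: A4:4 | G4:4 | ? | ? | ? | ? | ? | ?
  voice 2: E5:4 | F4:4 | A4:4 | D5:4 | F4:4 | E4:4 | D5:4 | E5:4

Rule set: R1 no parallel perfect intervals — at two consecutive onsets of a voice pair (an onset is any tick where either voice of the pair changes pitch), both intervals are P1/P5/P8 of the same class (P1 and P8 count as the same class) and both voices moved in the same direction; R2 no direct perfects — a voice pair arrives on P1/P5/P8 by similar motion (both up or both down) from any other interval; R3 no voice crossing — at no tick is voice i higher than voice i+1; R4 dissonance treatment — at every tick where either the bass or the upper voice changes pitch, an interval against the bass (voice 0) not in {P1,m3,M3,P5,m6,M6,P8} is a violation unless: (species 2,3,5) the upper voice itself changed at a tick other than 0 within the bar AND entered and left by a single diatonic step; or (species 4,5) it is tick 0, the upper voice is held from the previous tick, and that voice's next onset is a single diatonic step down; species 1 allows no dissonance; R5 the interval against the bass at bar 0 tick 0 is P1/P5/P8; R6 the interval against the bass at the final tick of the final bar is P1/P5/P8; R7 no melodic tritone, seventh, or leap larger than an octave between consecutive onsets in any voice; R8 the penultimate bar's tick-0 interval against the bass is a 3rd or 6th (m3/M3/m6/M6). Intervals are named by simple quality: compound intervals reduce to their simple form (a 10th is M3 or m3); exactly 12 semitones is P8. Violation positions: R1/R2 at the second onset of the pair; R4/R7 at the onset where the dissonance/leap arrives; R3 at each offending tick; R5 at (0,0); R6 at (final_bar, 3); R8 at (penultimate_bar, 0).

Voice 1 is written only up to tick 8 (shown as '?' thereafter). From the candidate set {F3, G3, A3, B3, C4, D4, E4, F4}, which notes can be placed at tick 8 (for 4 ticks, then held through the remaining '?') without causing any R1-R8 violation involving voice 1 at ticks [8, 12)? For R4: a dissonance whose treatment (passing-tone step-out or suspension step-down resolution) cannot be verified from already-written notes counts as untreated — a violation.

{D4}

F3: violates R1,R7
G3: violates R4
A3: violates R7
B3: violates R4
C4: violates R2
D4: legal
E4: violates R4
F4: violates R1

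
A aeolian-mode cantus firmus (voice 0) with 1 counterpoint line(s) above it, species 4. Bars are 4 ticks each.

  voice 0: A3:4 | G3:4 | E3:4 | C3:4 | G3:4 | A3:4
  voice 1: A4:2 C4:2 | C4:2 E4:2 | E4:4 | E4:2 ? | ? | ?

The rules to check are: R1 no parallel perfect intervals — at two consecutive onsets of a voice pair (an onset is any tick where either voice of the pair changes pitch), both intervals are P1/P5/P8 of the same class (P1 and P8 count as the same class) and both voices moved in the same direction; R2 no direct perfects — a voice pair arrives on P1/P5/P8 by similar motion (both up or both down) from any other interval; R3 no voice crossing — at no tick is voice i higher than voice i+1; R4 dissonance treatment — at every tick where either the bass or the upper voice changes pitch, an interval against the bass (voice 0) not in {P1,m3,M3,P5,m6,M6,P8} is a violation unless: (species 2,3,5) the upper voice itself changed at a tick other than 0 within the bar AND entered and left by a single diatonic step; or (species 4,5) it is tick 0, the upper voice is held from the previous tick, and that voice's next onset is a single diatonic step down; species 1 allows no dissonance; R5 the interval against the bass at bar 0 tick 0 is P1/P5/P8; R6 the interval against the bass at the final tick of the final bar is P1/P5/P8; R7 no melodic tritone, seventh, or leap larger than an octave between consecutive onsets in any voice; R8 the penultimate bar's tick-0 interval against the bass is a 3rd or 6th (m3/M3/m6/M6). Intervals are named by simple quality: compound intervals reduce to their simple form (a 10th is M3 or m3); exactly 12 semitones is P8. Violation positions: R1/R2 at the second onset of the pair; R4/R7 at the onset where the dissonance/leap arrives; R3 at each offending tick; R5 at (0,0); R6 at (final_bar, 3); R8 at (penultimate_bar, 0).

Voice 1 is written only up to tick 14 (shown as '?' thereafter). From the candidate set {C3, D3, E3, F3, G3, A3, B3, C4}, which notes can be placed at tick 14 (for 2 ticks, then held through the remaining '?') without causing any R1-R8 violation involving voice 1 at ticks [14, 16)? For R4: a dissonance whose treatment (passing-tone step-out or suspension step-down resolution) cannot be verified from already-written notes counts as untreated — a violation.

C3: violates R7
D3: violates R4,R7
E3: legal
F3: violates R4,R7
G3: legal
A3: legal
B3: violates R4
C4: legal

{A3, C4, E3, G3}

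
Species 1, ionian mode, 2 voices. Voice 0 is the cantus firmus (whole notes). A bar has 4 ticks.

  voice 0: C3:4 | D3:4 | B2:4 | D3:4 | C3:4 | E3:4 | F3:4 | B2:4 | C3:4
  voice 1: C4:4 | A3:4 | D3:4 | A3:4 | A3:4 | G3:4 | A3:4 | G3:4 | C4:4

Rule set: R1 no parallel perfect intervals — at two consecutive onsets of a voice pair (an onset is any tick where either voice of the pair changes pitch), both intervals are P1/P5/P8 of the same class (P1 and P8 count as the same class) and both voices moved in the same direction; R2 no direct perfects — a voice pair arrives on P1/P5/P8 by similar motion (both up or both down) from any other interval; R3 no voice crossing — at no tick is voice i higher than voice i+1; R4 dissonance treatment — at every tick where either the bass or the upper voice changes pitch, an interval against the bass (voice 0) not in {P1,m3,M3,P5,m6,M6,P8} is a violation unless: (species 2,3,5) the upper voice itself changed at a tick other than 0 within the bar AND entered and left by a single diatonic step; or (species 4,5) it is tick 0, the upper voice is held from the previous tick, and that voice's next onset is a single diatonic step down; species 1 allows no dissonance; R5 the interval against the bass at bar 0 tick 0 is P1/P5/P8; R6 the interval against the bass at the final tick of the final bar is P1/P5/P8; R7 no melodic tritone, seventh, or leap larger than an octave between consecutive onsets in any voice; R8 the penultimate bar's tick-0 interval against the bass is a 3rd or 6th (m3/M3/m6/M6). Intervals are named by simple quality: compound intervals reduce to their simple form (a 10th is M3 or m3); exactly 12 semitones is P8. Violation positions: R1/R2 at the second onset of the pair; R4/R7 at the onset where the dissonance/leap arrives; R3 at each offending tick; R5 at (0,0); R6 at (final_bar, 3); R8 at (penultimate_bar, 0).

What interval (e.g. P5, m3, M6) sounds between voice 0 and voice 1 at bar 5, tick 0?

m3

voice 0=E3 voice 1=G3 -> m3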